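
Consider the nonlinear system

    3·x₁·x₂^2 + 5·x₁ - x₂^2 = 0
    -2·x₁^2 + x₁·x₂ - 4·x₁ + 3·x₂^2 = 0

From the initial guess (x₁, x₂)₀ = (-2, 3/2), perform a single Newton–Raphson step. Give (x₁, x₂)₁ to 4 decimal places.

At (-2, 3/2): F = (-25.7500, 3.7500).
Jacobian J = [[3·x₂^2 + 5, 6·x₁·x₂ - 2·x₂], [-4·x₁ + x₂ - 4, x₁ + 6·x₂]].
At the point, J = [[11.7500, -21.0000], [5.5000, 7.0000]] (det J = 197.7500).
Solving J·Δ = −F gives Δ = (0.5133, -0.9390).
Then the next iterate is (x₁, x₂)₁ = (-1.4867, 0.5610).

(-1.4867, 0.5610)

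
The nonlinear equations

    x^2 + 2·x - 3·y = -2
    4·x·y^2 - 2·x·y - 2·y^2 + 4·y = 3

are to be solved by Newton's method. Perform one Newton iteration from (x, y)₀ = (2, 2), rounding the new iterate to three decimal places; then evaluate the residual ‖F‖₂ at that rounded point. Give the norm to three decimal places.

At (2, 2): F = (4.000, 21.000).
Jacobian J = [[2·x + 2, -3], [4·y^2 - 2·y, 8·x·y - 2·x - 4·y + 4]].
At the point, J = [[6.000, -3.000], [12.000, 24.000]] (det J = 180.000).
Solving J·Δ = −F gives Δ = (-0.883, -0.433).
Then the next iterate is (x, y)₁ = (1.117, 1.567).
Re-evaluating at (1.117, 1.567): F = (0.78069, 5.82747), so ‖F‖₂ = 5.880.

5.880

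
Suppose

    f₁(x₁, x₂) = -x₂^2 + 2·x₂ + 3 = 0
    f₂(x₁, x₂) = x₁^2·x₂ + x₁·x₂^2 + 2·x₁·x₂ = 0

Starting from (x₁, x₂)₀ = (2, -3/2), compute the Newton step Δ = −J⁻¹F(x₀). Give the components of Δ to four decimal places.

At (2, -3/2): F = (-2.2500, -7.5000).
Jacobian J = [[0, -2·x₂ + 2], [2·x₁·x₂ + x₂^2 + 2·x₂, x₁^2 + 2·x₁·x₂ + 2·x₁]].
At the point, J = [[0.0000, 5.0000], [-6.7500, 2.0000]] (det J = 33.7500).
Solving J·Δ = −F gives Δ = (-0.9778, 0.4500).

(-0.9778, 0.4500)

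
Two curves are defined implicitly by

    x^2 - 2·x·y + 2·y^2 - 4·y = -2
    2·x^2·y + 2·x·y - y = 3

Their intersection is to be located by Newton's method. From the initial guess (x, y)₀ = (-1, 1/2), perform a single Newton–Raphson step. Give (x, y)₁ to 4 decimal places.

At (-1, 1/2): F = (2.5000, -3.5000).
Jacobian J = [[2·x - 2·y, -2·x + 4·y - 4], [4·x·y + 2·y, 2·x^2 + 2·x - 1]].
At the point, J = [[-3.0000, 0.0000], [-1.0000, -1.0000]] (det J = 3.0000).
Solving J·Δ = −F gives Δ = (0.8333, -4.3333).
Then the next iterate is (x, y)₁ = (-0.1667, -3.8333).

(-0.1667, -3.8333)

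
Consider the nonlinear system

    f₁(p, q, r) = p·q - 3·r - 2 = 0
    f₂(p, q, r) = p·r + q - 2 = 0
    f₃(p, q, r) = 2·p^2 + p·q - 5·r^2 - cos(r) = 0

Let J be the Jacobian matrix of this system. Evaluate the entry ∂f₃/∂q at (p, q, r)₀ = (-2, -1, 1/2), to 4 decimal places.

∂f₃/∂q = p.
At (-2, -1, 1/2) this is -2.0000.

-2.0000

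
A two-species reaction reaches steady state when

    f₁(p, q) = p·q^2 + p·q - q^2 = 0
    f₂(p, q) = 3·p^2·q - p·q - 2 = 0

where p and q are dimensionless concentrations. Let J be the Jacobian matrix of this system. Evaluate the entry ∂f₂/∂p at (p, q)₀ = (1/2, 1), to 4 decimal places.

∂f₂/∂p = 6·p·q - q.
At (1/2, 1) this is 2.0000.

2.0000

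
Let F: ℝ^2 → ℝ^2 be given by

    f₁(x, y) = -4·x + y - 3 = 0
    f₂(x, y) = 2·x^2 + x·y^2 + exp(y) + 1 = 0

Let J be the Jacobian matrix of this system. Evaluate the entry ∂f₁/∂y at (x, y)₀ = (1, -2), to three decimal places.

∂f₁/∂y = 1.
At (1, -2) this is 1.000.

1.000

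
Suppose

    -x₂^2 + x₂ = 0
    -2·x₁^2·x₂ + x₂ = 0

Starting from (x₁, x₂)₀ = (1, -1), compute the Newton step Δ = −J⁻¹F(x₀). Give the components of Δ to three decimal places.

At (1, -1): F = (-2.000, 1.000).
Jacobian J = [[0, -2·x₂ + 1], [-4·x₁·x₂, -2·x₁^2 + 1]].
At the point, J = [[0.000, 3.000], [4.000, -1.000]] (det J = -12.000).
Solving J·Δ = −F gives Δ = (-0.083, 0.667).

(-0.083, 0.667)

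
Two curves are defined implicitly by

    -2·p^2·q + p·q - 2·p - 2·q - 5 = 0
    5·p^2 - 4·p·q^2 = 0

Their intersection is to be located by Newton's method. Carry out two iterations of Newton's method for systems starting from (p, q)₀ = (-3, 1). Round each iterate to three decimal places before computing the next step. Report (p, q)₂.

At (-3, 1): F = (-22.000, 57.000).
Jacobian J = [[-4·p·q + q - 2, -2·p^2 + p - 2], [10·p - 4·q^2, -8·p·q]].
At the point, J = [[11.000, -23.000], [-34.000, 24.000]] (det J = -518.000).
Solving J·Δ = −F gives Δ = (1.512, -0.234).
Then the next iterate is (p, q)₁ = (-1.488, 0.766).
Round to (-1.488, 0.766) and repeat: F = (-8.08788, 14.56309), J = [[3.32523, -7.91629], [-17.22702, 9.11846]].
Δ = (0.392, -0.857), so (p, q)₂ = (-1.096, -0.091).

(-1.096, -0.091)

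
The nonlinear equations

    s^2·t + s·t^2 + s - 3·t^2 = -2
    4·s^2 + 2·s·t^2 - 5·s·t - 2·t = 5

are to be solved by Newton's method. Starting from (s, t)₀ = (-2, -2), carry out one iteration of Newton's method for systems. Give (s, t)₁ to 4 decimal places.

At (-2, -2): F = (-28.0000, -21.0000).
Jacobian J = [[2·s·t + t^2 + 1, s^2 + 2·s·t - 6·t], [8·s + 2·t^2 - 5·t, 4·s·t - 5·s - 2]].
At the point, J = [[13.0000, 24.0000], [2.0000, 24.0000]] (det J = 264.0000).
Solving J·Δ = −F gives Δ = (0.6364, 0.8220).
Then the next iterate is (s, t)₁ = (-1.3636, -1.1780).

(-1.3636, -1.1780)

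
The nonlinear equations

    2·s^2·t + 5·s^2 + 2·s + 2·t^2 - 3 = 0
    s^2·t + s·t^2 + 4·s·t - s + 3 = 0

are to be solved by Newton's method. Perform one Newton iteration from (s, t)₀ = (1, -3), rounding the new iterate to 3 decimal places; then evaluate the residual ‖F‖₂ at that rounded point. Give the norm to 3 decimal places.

At (1, -3): F = (16.000, -4.000).
Jacobian J = [[4·s·t + 10·s + 2, 2·s^2 + 4·t], [2·s·t + t^2 + 4·t - 1, s^2 + 2·s·t + 4·s]].
At the point, J = [[0.000, -10.000], [-10.000, -1.000]] (det J = -100.000).
Solving J·Δ = −F gives Δ = (-0.560, 1.600).
Then the next iterate is (s, t)₁ = (0.440, -1.400).
Re-evaluating at (0.440, -1.400): F = (2.22592, 0.68736), so ‖F‖₂ = 2.330.

2.330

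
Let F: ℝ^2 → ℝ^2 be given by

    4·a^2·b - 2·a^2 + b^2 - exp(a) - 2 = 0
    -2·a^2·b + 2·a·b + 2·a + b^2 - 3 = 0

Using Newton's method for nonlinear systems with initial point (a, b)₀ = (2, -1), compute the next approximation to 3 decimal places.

At (2, -1): F = (-32.38906, 6.000).
Jacobian J = [[8·a·b - 4·a - exp(a), 4·a^2 + 2·b], [-4·a·b + 2·b + 2, -2·a^2 + 2·a + 2·b]].
At the point, J = [[-31.38906, 14.000], [8.000, -6.000]] (det J = 76.33434).
Solving J·Δ = −F gives Δ = (-1.445, -0.927).
Then the next iterate is (a, b)₁ = (0.555, -1.927).

(0.555, -1.927)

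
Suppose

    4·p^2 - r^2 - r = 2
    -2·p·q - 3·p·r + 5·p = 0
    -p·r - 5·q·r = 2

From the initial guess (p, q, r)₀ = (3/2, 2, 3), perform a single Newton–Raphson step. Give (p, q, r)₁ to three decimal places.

(1.220, 0.538, 1.806)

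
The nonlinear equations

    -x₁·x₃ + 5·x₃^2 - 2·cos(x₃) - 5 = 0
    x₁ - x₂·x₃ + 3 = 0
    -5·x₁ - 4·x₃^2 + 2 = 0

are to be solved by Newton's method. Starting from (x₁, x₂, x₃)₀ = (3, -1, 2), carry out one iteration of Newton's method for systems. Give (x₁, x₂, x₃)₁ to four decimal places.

(-0.0804, 1.0348, 1.1501)

At (3, -1, 2): F = (9.832294, 8.0000, -29.0000).
Jacobian J = [[-x₃, 0, -x₁ + 10·x₃ + 2·sin(x₃)], [1, -x₃, -x₂], [-5, 0, -8·x₃]].
At the point, J = [[-2.0000, 0.0000, 18.818595], [1.0000, -2.0000, 1.0000], [-5.0000, 0.0000, -16.0000]] (det J = -252.185949).
Solving J·Δ = −F gives Δ = (-3.0804, 2.0348, -0.8499).
Then the next iterate is (x₁, x₂, x₃)₁ = (-0.0804, 1.0348, 1.1501).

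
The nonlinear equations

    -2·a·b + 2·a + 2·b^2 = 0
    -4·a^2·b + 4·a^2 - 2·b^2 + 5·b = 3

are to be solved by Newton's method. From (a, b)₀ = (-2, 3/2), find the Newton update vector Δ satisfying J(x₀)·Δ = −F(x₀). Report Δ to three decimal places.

At (-2, 3/2): F = (6.500, -8.000).
Jacobian J = [[-2·b + 2, -2·a + 4·b], [-8·a·b + 8·a, -4·a^2 - 4·b + 5]].
At the point, J = [[-1.000, 10.000], [8.000, -17.000]] (det J = -63.000).
Solving J·Δ = −F gives Δ = (-0.484, -0.698).

(-0.484, -0.698)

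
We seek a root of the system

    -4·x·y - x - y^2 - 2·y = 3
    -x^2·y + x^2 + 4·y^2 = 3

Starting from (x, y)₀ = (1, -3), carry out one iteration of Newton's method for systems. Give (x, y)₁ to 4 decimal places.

(0.5455, -1.6655)

At (1, -3): F = (5.0000, 37.0000).
Jacobian J = [[-4·y - 1, -4·x - 2·y - 2], [-2·x·y + 2·x, -x^2 + 8·y]].
At the point, J = [[11.0000, 0.0000], [8.0000, -25.0000]] (det J = -275.0000).
Solving J·Δ = −F gives Δ = (-0.4545, 1.3345).
Then the next iterate is (x, y)₁ = (0.5455, -1.6655).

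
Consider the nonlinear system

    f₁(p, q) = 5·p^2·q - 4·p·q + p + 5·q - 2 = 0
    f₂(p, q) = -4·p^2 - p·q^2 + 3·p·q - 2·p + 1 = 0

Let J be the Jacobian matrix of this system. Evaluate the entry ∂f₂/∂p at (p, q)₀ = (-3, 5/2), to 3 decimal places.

23.250

∂f₂/∂p = -8·p - q^2 + 3·q - 2.
At (-3, 5/2) this is 23.250.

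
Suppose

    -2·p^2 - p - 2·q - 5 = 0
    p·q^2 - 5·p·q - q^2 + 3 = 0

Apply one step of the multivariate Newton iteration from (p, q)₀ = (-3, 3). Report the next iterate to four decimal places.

At (-3, 3): F = (-26.0000, 12.0000).
Jacobian J = [[-4·p - 1, -2], [q^2 - 5·q, 2·p·q - 5·p - 2·q]].
At the point, J = [[11.0000, -2.0000], [-6.0000, -9.0000]] (det J = -111.0000).
Solving J·Δ = −F gives Δ = (2.3243, -0.2162).
Then the next iterate is (p, q)₁ = (-0.6757, 2.7838).

(-0.6757, 2.7838)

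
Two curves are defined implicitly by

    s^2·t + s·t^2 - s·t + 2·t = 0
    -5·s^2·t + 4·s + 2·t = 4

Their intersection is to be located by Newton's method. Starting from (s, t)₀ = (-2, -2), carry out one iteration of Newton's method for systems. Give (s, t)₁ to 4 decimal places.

(-2.1481, -0.3704)

At (-2, -2): F = (-24.0000, 24.0000).
Jacobian J = [[2·s·t + t^2 - t, s^2 + 2·s·t - s + 2], [-10·s·t + 4, -5·s^2 + 2]].
At the point, J = [[14.0000, 16.0000], [-36.0000, -18.0000]] (det J = 324.0000).
Solving J·Δ = −F gives Δ = (-0.1481, 1.6296).
Then the next iterate is (s, t)₁ = (-2.1481, -0.3704).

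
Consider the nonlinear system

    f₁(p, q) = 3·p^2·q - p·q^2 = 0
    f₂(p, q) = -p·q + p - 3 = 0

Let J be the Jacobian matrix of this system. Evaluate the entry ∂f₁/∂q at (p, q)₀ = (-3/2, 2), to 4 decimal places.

∂f₁/∂q = 3·p^2 - 2·p·q.
At (-3/2, 2) this is 12.7500.

12.7500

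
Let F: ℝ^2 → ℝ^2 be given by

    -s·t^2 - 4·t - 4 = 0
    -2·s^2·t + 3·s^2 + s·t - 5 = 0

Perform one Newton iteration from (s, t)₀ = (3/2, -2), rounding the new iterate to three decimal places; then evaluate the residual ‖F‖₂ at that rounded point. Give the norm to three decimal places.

1.441

At (3/2, -2): F = (-2.000, 7.750).
Jacobian J = [[-t^2, -2·s·t - 4], [-4·s·t + 6·s + t, -2·s^2 + s]].
At the point, J = [[-4.000, 2.000], [19.000, -3.000]] (det J = -26.000).
Solving J·Δ = −F gives Δ = (-0.365, 0.269).
Then the next iterate is (s, t)₁ = (1.135, -1.731).
Re-evaluating at (1.135, -1.731): F = (-0.47687, 1.35982), so ‖F‖₂ = 1.441.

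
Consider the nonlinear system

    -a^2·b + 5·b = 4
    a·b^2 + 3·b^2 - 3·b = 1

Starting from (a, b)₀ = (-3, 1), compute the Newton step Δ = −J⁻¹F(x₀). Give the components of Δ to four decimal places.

(0.5714, -1.1429)

At (-3, 1): F = (-8.0000, -4.0000).
Jacobian J = [[-2·a·b, -a^2 + 5], [b^2, 2·a·b + 6·b - 3]].
At the point, J = [[6.0000, -4.0000], [1.0000, -3.0000]] (det J = -14.0000).
Solving J·Δ = −F gives Δ = (0.5714, -1.1429).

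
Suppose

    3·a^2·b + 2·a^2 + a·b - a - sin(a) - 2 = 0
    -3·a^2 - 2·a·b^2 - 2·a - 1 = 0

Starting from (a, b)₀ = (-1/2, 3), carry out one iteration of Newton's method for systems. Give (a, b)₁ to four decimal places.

At (-1/2, 3): F = (0.229426, 8.2500).
Jacobian J = [[6·a·b + 4·a + b - cos(a) - 1, 3·a^2 + a], [-6·a - 2·b^2 - 2, -4·a·b]].
At the point, J = [[-9.877583, 0.2500], [-17.0000, 6.0000]] (det J = -55.015495).
Solving J·Δ = −F gives Δ = (-0.0125, -1.4103).
Then the next iterate is (a, b)₁ = (-0.5125, 1.5897).

(-0.5125, 1.5897)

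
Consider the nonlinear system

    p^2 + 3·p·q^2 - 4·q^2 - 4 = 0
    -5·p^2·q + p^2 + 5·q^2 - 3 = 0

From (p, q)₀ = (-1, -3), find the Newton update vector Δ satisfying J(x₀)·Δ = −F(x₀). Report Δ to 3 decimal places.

(0.269, 1.412)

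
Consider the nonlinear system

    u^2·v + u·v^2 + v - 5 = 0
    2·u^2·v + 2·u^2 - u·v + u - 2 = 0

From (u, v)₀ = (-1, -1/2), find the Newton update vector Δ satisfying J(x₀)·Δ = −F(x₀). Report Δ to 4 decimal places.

At (-1, -1/2): F = (-6.2500, -2.5000).
Jacobian J = [[2·u·v + v^2, u^2 + 2·u·v + 1], [4·u·v + 4·u - v + 1, 2·u^2 - u]].
At the point, J = [[1.2500, 3.0000], [-0.5000, 3.0000]] (det J = 5.2500).
Solving J·Δ = −F gives Δ = (2.1429, 1.1905).

(2.1429, 1.1905)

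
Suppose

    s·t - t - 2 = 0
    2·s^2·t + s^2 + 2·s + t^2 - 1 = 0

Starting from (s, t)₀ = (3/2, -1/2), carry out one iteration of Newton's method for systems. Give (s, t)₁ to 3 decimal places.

At (3/2, -1/2): F = (-2.250, 2.250).
Jacobian J = [[t, s - 1], [4·s·t + 2·s + 2, 2·s^2 + 2·t]].
At the point, J = [[-0.500, 0.500], [2.000, 3.500]] (det J = -2.750).
Solving J·Δ = −F gives Δ = (-3.273, 1.227).
Then the next iterate is (s, t)₁ = (-1.773, 0.727).

(-1.773, 0.727)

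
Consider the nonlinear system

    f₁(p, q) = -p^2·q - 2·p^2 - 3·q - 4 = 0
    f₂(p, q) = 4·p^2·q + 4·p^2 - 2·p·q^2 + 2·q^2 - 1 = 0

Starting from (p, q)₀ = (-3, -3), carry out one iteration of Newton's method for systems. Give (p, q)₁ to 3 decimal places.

At (-3, -3): F = (14.000, -1.000).
Jacobian J = [[-2·p·q - 4·p, -p^2 - 3], [8·p·q + 8·p - 2·q^2, 4·p^2 - 4·p·q + 4·q]].
At the point, J = [[-6.000, -12.000], [30.000, -12.000]] (det J = 432.000).
Solving J·Δ = −F gives Δ = (0.417, 0.958).
Then the next iterate is (p, q)₁ = (-2.583, -2.042).

(-2.583, -2.042)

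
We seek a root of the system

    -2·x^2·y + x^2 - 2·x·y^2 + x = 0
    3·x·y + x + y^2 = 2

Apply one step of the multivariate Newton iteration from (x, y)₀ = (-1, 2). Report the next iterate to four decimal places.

At (-1, 2): F = (4.0000, -5.0000).
Jacobian J = [[-4·x·y + 2·x - 2·y^2 + 1, -2·x^2 - 4·x·y], [3·y + 1, 3·x + 2·y]].
At the point, J = [[-1.0000, 6.0000], [7.0000, 1.0000]] (det J = -43.0000).
Solving J·Δ = −F gives Δ = (0.7907, -0.5349).
Then the next iterate is (x, y)₁ = (-0.2093, 1.4651).

(-0.2093, 1.4651)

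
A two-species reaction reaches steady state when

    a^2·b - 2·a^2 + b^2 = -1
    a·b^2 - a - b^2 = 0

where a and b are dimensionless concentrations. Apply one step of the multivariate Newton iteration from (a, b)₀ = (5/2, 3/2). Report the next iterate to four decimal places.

At (5/2, 3/2): F = (0.1250, 0.8750).
Jacobian J = [[2·a·b - 4·a, a^2 + 2·b], [b^2 - 1, 2·a·b - 2·b]].
At the point, J = [[-2.5000, 9.2500], [1.2500, 4.5000]] (det J = -22.8125).
Solving J·Δ = −F gives Δ = (-0.3301, -0.1027).
Then the next iterate is (a, b)₁ = (2.1699, 1.3973).

(2.1699, 1.3973)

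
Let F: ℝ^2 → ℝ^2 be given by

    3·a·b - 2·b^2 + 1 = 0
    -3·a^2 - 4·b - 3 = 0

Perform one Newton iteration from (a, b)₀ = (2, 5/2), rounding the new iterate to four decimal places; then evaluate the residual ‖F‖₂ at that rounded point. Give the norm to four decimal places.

6.5234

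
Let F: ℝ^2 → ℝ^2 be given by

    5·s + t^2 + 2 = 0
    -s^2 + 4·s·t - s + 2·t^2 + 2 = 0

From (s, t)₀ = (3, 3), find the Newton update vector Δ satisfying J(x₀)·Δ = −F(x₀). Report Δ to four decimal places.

(-4.0000, -1.0000)

At (3, 3): F = (26.0000, 44.0000).
Jacobian J = [[5, 2·t], [-2·s + 4·t - 1, 4·s + 4·t]].
At the point, J = [[5.0000, 6.0000], [5.0000, 24.0000]] (det J = 90.0000).
Solving J·Δ = −F gives Δ = (-4.0000, -1.0000).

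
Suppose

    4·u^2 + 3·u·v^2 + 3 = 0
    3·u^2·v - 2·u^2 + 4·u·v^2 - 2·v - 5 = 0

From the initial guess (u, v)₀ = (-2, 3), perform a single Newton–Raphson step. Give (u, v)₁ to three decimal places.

At (-2, 3): F = (-35.000, -55.000).
Jacobian J = [[8·u + 3·v^2, 6·u·v], [6·u·v - 4·u + 4·v^2, 3·u^2 + 8·u·v - 2]].
At the point, J = [[11.000, -36.000], [8.000, -38.000]] (det J = -130.000).
Solving J·Δ = −F gives Δ = (-5.000, -2.500).
Then the next iterate is (u, v)₁ = (-7.000, 0.500).

(-7.000, 0.500)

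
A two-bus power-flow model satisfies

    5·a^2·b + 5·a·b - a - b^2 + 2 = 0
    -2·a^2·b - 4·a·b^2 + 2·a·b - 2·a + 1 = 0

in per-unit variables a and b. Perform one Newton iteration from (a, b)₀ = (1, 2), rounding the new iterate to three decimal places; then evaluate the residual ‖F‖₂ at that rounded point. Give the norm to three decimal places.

At (1, 2): F = (17.000, -17.000).
Jacobian J = [[10·a·b + 5·b - 1, 5·a^2 + 5·a - 2·b], [-4·a·b - 4·b^2 + 2·b - 2, -2·a^2 - 8·a·b + 2·a]].
At the point, J = [[29.000, 6.000], [-22.000, -16.000]] (det J = -332.000).
Solving J·Δ = −F gives Δ = (-0.512, -0.358).
Then the next iterate is (a, b)₁ = (0.488, 1.642).
Re-evaluating at (0.488, 1.642): F = (4.77748, -4.41839), so ‖F‖₂ = 6.507.

6.507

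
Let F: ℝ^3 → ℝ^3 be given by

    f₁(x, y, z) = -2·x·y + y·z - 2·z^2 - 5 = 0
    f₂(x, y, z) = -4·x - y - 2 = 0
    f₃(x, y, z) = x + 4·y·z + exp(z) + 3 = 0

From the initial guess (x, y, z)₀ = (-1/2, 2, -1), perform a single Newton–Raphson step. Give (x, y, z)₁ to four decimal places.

(-1.0594, 2.2376, -0.2063)

At (-1/2, 2, -1): F = (-7.0000, -2.0000, -5.132121).
Jacobian J = [[-2·y, -2·x + z, y - 4·z], [-4, -1, 0], [1, 4·z, 4·y + exp(z)]].
At the point, J = [[-4.0000, 0.0000, 6.0000], [-4.0000, -1.0000, 0.0000], [1.0000, -4.0000, 8.367879]] (det J = 135.471518).
Solving J·Δ = −F gives Δ = (-0.5594, 0.2376, 0.7937).
Then the next iterate is (x, y, z)₁ = (-1.0594, 2.2376, -0.2063).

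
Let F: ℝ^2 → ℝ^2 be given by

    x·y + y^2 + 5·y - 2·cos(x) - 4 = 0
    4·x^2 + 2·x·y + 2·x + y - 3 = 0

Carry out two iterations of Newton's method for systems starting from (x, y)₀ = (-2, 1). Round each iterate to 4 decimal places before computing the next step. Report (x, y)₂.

(-1.3652, 0.9610)

At (-2, 1): F = (0.832294, 6.0000).
Jacobian J = [[y + 2·sin(x), x + 2·y + 5], [8·x + 2·y + 2, 2·x + 1]].
At the point, J = [[-0.818595, 5.0000], [-12.0000, -3.0000]] (det J = 62.455785).
Solving J·Δ = −F gives Δ = (0.5203, -0.0813).
Then the next iterate is (x, y)₁ = (-1.4797, 0.9187).
Round to (-1.4797, 0.9187) and repeat: F = (-0.103831, 0.998548), J = [[-1.073007, 5.3577], [-8.0002, -1.9594]].
Δ = (0.1145, 0.0423), so (x, y)₂ = (-1.3652, 0.9610).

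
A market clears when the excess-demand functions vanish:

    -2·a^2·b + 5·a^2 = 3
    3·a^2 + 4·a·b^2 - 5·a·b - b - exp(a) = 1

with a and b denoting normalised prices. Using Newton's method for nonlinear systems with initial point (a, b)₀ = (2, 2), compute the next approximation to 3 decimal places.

At (2, 2): F = (1.000, 13.61094).
Jacobian J = [[-4·a·b + 10·a, -2·a^2], [6·a + 4·b^2 - 5·b - exp(a), 8·a·b - 5·a - 1]].
At the point, J = [[4.000, -8.000], [10.61094, 21.000]] (det J = 168.88755).
Solving J·Δ = −F gives Δ = (-0.769, -0.260).
Then the next iterate is (a, b)₁ = (1.231, 1.740).

(1.231, 1.740)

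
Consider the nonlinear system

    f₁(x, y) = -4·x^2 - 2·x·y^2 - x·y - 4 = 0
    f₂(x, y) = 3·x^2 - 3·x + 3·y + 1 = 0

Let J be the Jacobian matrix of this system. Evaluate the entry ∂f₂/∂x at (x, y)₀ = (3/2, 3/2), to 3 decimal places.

∂f₂/∂x = 6·x - 3.
At (3/2, 3/2) this is 6.000.

6.000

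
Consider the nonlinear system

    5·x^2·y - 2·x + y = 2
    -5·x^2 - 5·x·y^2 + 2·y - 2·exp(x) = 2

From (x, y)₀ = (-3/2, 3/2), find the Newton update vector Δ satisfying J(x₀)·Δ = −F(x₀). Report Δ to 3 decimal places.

(0.623, -0.336)

At (-3/2, 3/2): F = (19.375, 6.17874).
Jacobian J = [[10·x·y - 2, 5·x^2 + 1], [-10·x - 5·y^2 - 2·exp(x), -10·x·y + 2]].
At the point, J = [[-24.500, 12.250], [3.30374, 24.500]] (det J = -640.72081).
Solving J·Δ = −F gives Δ = (0.623, -0.336).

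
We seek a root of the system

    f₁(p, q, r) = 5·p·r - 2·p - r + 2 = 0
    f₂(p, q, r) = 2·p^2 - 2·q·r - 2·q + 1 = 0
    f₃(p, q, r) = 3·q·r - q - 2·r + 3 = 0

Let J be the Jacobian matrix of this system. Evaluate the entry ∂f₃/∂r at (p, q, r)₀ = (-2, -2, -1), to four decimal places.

-8.0000

∂f₃/∂r = 3·q - 2.
At (-2, -2, -1) this is -8.0000.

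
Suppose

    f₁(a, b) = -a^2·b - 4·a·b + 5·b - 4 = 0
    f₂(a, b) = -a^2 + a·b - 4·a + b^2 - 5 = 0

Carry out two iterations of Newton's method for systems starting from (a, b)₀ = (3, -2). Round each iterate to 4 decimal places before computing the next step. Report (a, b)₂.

At (3, -2): F = (28.0000, -28.0000).
Jacobian J = [[-2·a·b - 4·b, -a^2 - 4·a + 5], [-2·a + b - 4, a + 2·b]].
At the point, J = [[20.0000, -16.0000], [-12.0000, -1.0000]] (det J = -212.0000).
Solving J·Δ = −F gives Δ = (-2.2453, -1.0566).
Then the next iterate is (a, b)₁ = (0.7547, -3.0566).
Round to (0.7547, -3.0566) and repeat: F = (-8.314782, -1.552385), J = [[16.840032, 1.411628], [-8.5660, -5.3585]].
Δ = (0.5982, -1.2460), so (a, b)₂ = (1.3529, -4.3026).

(1.3529, -4.3026)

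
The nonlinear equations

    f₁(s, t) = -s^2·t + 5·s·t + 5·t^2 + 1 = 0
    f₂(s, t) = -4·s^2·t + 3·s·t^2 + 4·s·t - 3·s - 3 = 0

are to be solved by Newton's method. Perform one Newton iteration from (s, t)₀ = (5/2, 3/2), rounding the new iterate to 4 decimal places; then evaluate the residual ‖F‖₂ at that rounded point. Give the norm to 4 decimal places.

At (5/2, 3/2): F = (21.6250, -16.1250).
Jacobian J = [[-2·s·t + 5·t, -s^2 + 5·s + 10·t], [-8·s·t + 3·t^2 + 4·t - 3, -4·s^2 + 6·s·t + 4·s]].
At the point, J = [[0.0000, 21.2500], [-20.2500, 7.5000]] (det J = 430.3125).
Solving J·Δ = −F gives Δ = (-1.1732, -1.0176).
Then the next iterate is (s, t)₁ = (1.3268, 0.4824).
Re-evaluating at (1.3268, 0.4824): F = (4.514574, -6.890793), so ‖F‖₂ = 8.2380.

8.2380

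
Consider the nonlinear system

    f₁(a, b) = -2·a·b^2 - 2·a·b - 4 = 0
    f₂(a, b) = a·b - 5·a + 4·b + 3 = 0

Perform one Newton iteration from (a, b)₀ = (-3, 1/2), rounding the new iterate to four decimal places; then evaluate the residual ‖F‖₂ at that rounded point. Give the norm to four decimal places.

9.0081

At (-3, 1/2): F = (0.5000, 18.5000).
Jacobian J = [[-2·b^2 - 2·b, -4·a·b - 2·a], [b - 5, a + 4]].
At the point, J = [[-1.5000, 12.0000], [-4.5000, 1.0000]] (det J = 52.5000).
Solving J·Δ = −F gives Δ = (4.2190, 0.4857).
Then the next iterate is (a, b)₁ = (1.2190, 0.9857).
Re-evaluating at (1.2190, 0.9857): F = (-8.771908, 2.049368), so ‖F‖₂ = 9.0081.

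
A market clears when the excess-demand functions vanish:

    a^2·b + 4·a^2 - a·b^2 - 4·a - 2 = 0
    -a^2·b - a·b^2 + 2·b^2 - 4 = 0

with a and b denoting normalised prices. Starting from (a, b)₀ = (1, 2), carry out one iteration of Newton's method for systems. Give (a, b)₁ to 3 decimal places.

(-0.500, -1.333)

At (1, 2): F = (-4.000, -2.000).
Jacobian J = [[2·a·b + 8·a - b^2 - 4, a^2 - 2·a·b], [-2·a·b - b^2, -a^2 - 2·a·b + 4·b]].
At the point, J = [[4.000, -3.000], [-8.000, 3.000]] (det J = -12.000).
Solving J·Δ = −F gives Δ = (-1.500, -3.333).
Then the next iterate is (a, b)₁ = (-0.500, -1.333).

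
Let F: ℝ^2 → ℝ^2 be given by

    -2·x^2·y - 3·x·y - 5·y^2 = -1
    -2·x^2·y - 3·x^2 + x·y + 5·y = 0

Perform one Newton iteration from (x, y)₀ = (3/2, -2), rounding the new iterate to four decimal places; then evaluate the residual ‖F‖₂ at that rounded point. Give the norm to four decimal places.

257.3378

At (3/2, -2): F = (-1.0000, -10.7500).
Jacobian J = [[-4·x·y - 3·y, -2·x^2 - 3·x - 10·y], [-4·x·y - 6·x + y, -2·x^2 + x + 5]].
At the point, J = [[18.0000, 11.0000], [1.0000, 2.0000]] (det J = 25.0000).
Solving J·Δ = −F gives Δ = (-4.6500, 7.7000).
Then the next iterate is (x, y)₁ = (-3.1500, 5.7000).
Re-evaluating at (-3.1500, 5.7000): F = (-220.7015, -132.3390), so ‖F‖₂ = 257.3378.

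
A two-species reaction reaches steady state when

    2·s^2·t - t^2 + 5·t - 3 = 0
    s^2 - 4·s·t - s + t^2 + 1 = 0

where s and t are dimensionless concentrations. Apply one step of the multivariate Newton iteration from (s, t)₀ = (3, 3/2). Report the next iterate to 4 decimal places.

At (3, 3/2): F = (29.2500, -8.7500).
Jacobian J = [[4·s·t, 2·s^2 - 2·t + 5], [2·s - 4·t - 1, -4·s + 2·t]].
At the point, J = [[18.0000, 20.0000], [-1.0000, -9.0000]] (det J = -142.0000).
Solving J·Δ = −F gives Δ = (-0.6215, -0.9032).
Then the next iterate is (s, t)₁ = (2.3785, 0.5968).

(2.3785, 0.5968)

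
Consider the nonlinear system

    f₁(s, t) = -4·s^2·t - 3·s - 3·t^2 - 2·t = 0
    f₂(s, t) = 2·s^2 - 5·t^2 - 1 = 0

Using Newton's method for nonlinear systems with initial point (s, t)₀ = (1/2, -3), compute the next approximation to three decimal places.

At (1/2, -3): F = (-19.500, -45.500).
Jacobian J = [[-8·s·t - 3, -4·s^2 - 6·t - 2], [4·s, -10·t]].
At the point, J = [[9.000, 15.000], [2.000, 30.000]] (det J = 240.000).
Solving J·Δ = −F gives Δ = (-0.406, 1.544).
Then the next iterate is (s, t)₁ = (0.094, -1.456).

(0.094, -1.456)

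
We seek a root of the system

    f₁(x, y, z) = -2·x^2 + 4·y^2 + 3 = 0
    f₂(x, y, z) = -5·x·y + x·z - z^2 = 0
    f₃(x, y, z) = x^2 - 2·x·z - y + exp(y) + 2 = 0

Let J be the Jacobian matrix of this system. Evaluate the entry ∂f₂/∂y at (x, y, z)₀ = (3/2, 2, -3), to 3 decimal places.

-7.500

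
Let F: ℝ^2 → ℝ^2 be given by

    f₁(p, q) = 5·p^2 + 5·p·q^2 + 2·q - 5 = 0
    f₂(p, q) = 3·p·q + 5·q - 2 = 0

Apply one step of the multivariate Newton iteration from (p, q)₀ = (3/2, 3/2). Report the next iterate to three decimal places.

At (3/2, 3/2): F = (26.125, 12.250).
Jacobian J = [[10·p + 5·q^2, 10·p·q + 2], [3·q, 3·p + 5]].
At the point, J = [[26.250, 24.500], [4.500, 9.500]] (det J = 139.125).
Solving J·Δ = −F gives Δ = (0.373, -1.466).
Then the next iterate is (p, q)₁ = (1.873, 0.034).

(1.873, 0.034)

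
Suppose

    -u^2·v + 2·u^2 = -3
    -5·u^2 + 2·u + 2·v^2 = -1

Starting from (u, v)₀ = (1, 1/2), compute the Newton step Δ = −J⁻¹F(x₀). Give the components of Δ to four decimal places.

(3.7500, 15.7500)

At (1, 1/2): F = (4.5000, -1.5000).
Jacobian J = [[-2·u·v + 4·u, -u^2], [-10·u + 2, 4·v]].
At the point, J = [[3.0000, -1.0000], [-8.0000, 2.0000]] (det J = -2.0000).
Solving J·Δ = −F gives Δ = (3.7500, 15.7500).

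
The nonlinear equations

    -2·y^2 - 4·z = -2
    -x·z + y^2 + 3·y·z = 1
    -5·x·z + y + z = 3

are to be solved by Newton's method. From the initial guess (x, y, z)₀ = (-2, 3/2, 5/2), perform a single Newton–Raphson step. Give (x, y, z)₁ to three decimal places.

At (-2, 3/2, 5/2): F = (-12.500, 17.500, 26.000).
Jacobian J = [[0, -4·y, -4], [-z, 2·y + 3·z, -x + 3·y], [-5·z, 1, -5·x + 1]].
At the point, J = [[0.000, -6.000, -4.000], [-2.500, 10.500, 6.500], [-12.500, 1.000, 11.000]] (det J = -192.500).
Solving J·Δ = −F gives Δ = (-1.036, 0.295, -3.568).
Then the next iterate is (x, y, z)₁ = (-3.036, 1.795, -1.068).

(-3.036, 1.795, -1.068)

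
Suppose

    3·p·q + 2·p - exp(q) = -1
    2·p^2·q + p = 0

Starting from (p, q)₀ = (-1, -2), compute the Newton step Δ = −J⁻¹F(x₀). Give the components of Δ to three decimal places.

(0.294, 1.176)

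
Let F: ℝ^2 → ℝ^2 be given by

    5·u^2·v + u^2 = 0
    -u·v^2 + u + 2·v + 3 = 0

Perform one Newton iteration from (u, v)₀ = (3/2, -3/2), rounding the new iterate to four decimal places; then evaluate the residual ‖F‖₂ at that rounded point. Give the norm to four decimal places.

4.0630

At (3/2, -3/2): F = (-14.6250, -1.8750).
Jacobian J = [[10·u·v + 2·u, 5·u^2], [-v^2 + 1, -2·u·v + 2]].
At the point, J = [[-19.5000, 11.2500], [-1.2500, 6.5000]] (det J = -112.6875).
Solving J·Δ = −F gives Δ = (-0.6564, 0.1622).
Then the next iterate is (u, v)₁ = (0.8436, -1.3378).
Re-evaluating at (0.8436, -1.3378): F = (-4.048639, -0.341798), so ‖F‖₂ = 4.0630.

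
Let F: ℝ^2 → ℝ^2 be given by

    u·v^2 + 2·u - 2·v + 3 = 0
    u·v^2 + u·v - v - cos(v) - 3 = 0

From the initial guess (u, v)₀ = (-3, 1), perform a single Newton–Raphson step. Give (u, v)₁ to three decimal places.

(-3.963, -0.361)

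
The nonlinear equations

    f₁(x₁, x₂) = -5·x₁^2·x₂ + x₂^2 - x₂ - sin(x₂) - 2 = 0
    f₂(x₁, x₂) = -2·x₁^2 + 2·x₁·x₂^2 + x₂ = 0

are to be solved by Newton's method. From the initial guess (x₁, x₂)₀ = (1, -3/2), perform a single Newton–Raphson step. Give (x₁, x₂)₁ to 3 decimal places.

(0.402, -1.360)

At (1, -3/2): F = (10.24749, 1.000).
Jacobian J = [[-10·x₁·x₂, -5·x₁^2 + 2·x₂ - cos(x₂) - 1], [-4·x₁ + 2·x₂^2, 4·x₁·x₂ + 1]].
At the point, J = [[15.000, -9.07074], [0.500, -5.000]] (det J = -70.46463).
Solving J·Δ = −F gives Δ = (-0.598, 0.140).
Then the next iterate is (x₁, x₂)₁ = (0.402, -1.360).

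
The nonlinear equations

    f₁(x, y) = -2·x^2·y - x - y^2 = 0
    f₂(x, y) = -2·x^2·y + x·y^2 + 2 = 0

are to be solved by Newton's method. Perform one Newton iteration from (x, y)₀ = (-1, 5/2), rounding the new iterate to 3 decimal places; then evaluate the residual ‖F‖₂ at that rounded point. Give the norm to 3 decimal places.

2.107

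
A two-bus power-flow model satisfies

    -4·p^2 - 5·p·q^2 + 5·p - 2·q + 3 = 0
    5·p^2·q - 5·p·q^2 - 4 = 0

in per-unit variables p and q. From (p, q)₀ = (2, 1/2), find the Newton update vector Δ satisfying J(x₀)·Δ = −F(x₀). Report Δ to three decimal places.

At (2, 1/2): F = (-6.500, 3.500).
Jacobian J = [[-8·p - 5·q^2 + 5, -10·p·q - 2], [10·p·q - 5·q^2, 5·p^2 - 10·p·q]].
At the point, J = [[-12.250, -12.000], [8.750, 10.000]] (det J = -17.500).
Solving J·Δ = −F gives Δ = (-1.314, 0.800).

(-1.314, 0.800)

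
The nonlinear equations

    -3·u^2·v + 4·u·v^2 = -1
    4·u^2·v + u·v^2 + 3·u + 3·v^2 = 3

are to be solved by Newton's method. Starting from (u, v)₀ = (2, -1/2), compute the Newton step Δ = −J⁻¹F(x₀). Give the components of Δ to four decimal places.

At (2, -1/2): F = (9.0000, -3.7500).
Jacobian J = [[-6·u·v + 4·v^2, -3·u^2 + 8·u·v], [8·u·v + v^2 + 3, 4·u^2 + 2·u·v + 6·v]].
At the point, J = [[7.0000, -20.0000], [-4.7500, 11.0000]] (det J = -18.0000).
Solving J·Δ = −F gives Δ = (1.3333, 0.9167).

(1.3333, 0.9167)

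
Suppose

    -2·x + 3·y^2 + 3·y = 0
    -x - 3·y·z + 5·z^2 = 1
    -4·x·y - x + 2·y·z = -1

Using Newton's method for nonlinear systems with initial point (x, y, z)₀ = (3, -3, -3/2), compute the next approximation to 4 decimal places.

At (3, -3, -3/2): F = (12.0000, -6.2500, 43.0000).
Jacobian J = [[-2, 6·y + 3, 0], [-1, -3·z, -3·y + 10·z], [-4·y - 1, -4·x + 2·z, 2·y]].
At the point, J = [[-2.0000, -15.0000, 0.0000], [-1.0000, 4.5000, -6.0000], [11.0000, -15.0000, -6.0000]] (det J = 1314.0000).
Solving J·Δ = −F gives Δ = (-2.3048, 1.1073, 0.1729).
Then the next iterate is (x, y, z)₁ = (0.6952, -1.8927, -1.3271).

(0.6952, -1.8927, -1.3271)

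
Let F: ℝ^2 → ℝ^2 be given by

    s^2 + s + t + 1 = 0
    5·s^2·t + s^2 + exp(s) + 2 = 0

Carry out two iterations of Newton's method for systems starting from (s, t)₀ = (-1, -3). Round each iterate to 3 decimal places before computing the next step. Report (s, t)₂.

(-0.863, -0.874)

At (-1, -3): F = (-2.000, -11.63212).
Jacobian J = [[2·s + 1, 1], [10·s·t + 2·s + exp(s), 5·s^2]].
At the point, J = [[-1.000, 1.000], [28.36788, 5.000]] (det J = -33.36788).
Solving J·Δ = −F gives Δ = (0.049, 2.049).
Then the next iterate is (s, t)₁ = (-0.951, -0.951).
Round to (-0.951, -0.951) and repeat: F = (0.00240, -1.00967), J = [[-0.902, 1.000], [7.52836, 4.52200]].
Δ = (0.088, 0.077), so (s, t)₂ = (-0.863, -0.874).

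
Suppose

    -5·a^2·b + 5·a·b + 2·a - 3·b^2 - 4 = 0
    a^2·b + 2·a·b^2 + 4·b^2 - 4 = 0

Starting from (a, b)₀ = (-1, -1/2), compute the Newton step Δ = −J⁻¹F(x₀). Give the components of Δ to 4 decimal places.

(1.6406, -1.5391)

At (-1, -1/2): F = (-1.7500, -4.0000).
Jacobian J = [[-10·a·b + 5·b + 2, -5·a^2 + 5·a - 6·b], [2·a·b + 2·b^2, a^2 + 4·a·b + 8·b]].
At the point, J = [[-5.5000, -7.0000], [1.5000, -1.0000]] (det J = 16.0000).
Solving J·Δ = −F gives Δ = (1.6406, -1.5391).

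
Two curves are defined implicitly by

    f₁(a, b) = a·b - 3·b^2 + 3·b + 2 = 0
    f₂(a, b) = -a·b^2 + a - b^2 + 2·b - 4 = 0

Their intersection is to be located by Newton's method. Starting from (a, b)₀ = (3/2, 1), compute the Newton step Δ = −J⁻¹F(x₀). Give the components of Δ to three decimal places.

(-5.000, -1.000)

At (3/2, 1): F = (3.500, -3.000).
Jacobian J = [[b, a - 6·b + 3], [-b^2 + 1, -2·a·b - 2·b + 2]].
At the point, J = [[1.000, -1.500], [0.000, -3.000]] (det J = -3.000).
Solving J·Δ = −F gives Δ = (-5.000, -1.000).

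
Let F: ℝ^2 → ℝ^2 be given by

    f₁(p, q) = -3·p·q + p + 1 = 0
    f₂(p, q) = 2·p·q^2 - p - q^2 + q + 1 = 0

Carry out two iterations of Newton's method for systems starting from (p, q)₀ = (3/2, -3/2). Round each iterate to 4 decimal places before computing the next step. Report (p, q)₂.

(-0.4256, -2.3266)

At (3/2, -3/2): F = (9.2500, 2.5000).
Jacobian J = [[-3·q + 1, -3·p], [2·q^2 - 1, 4·p·q - 2·q + 1]].
At the point, J = [[5.5000, -4.5000], [3.5000, -5.0000]] (det J = -11.7500).
Solving J·Δ = −F gives Δ = (-2.9787, -1.5851).
Then the next iterate is (p, q)₁ = (-1.4787, -3.0851).
Round to (-1.4787, -3.0851) and repeat: F = (-14.164512, -38.272308), J = [[10.2553, 4.4361], [18.035684, 25.417949]].
Δ = (1.0531, 0.7585), so (p, q)₂ = (-0.4256, -2.3266).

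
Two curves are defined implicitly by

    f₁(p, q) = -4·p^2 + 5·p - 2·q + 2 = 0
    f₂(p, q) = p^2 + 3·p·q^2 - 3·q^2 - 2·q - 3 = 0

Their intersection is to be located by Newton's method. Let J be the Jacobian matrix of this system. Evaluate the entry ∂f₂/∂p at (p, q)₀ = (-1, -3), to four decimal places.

∂f₂/∂p = 2·p + 3·q^2.
At (-1, -3) this is 25.0000.

25.0000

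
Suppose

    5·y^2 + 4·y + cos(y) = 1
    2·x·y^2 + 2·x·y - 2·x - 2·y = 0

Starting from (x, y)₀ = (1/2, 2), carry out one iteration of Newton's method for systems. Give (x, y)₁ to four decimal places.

(0.7454, 0.8487)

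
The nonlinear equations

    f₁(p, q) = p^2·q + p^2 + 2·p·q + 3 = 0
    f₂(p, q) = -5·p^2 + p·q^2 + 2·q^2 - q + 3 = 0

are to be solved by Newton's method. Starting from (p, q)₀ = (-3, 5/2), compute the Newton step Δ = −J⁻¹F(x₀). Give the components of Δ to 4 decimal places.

(2.7647, 8.2451)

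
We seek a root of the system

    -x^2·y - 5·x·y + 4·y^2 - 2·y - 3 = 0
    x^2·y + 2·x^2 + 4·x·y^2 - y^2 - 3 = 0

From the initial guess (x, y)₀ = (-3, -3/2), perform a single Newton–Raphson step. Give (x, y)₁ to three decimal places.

(-12.250, 0.234)

At (-3, -3/2): F = (0.000, -27.750).
Jacobian J = [[-2·x·y - 5·y, -x^2 - 5·x + 8·y - 2], [2·x·y + 4·x + 4·y^2, x^2 + 8·x·y - 2·y]].
At the point, J = [[-1.500, -8.000], [6.000, 48.000]] (det J = -24.000).
Solving J·Δ = −F gives Δ = (-9.250, 1.734).
Then the next iterate is (x, y)₁ = (-12.250, 0.234).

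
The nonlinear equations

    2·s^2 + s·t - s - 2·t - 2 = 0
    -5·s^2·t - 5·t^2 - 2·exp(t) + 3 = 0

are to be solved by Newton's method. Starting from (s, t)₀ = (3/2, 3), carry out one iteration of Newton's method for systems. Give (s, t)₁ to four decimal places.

At (3/2, 3): F = (-0.5000, -115.921074).
Jacobian J = [[4·s + t - 1, s - 2], [-10·s·t, -5·s^2 - 10·t - 2·exp(t)]].
At the point, J = [[8.0000, -0.5000], [-45.0000, -81.421074]] (det J = -673.868591).
Solving J·Δ = −F gives Δ = (-0.0256, -1.4096).
Then the next iterate is (s, t)₁ = (1.4744, 1.5904).

(1.4744, 1.5904)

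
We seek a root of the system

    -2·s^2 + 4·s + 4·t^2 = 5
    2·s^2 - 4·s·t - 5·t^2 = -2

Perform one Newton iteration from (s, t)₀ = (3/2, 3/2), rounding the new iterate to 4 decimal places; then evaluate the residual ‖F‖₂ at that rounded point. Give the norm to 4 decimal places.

2.6725

At (3/2, 3/2): F = (5.5000, -13.7500).
Jacobian J = [[-4·s + 4, 8·t], [4·s - 4·t, -4·s - 10·t]].
At the point, J = [[-2.0000, 12.0000], [0.0000, -21.0000]] (det J = 42.0000).
Solving J·Δ = −F gives Δ = (-1.1786, -0.6548).
Then the next iterate is (s, t)₁ = (0.3214, 0.8452).
Re-evaluating at (0.3214, 0.8452): F = (-1.063544, -2.451808), so ‖F‖₂ = 2.6725.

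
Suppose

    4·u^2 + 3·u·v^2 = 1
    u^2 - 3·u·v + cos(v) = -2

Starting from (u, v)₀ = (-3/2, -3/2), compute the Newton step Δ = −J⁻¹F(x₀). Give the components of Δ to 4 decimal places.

(0.4299, 0.3246)

At (-3/2, -3/2): F = (-2.1250, -2.429263).
Jacobian J = [[8·u + 3·v^2, 6·u·v], [2·u - 3·v, -3·u - sin(v)]].
At the point, J = [[-5.2500, 13.5000], [1.5000, 5.497495]] (det J = -49.111849).
Solving J·Δ = −F gives Δ = (0.4299, 0.3246).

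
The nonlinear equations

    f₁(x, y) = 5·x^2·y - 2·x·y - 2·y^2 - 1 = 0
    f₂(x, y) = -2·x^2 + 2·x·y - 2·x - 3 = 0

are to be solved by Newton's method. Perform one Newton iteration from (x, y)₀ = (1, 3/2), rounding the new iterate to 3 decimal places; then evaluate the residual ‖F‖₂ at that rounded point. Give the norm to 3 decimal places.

At (1, 3/2): F = (-1.000, -4.000).
Jacobian J = [[10·x·y - 2·y, 5·x^2 - 2·x - 4·y], [-4·x + 2·y - 2, 2·x]].
At the point, J = [[12.000, -3.000], [-3.000, 2.000]] (det J = 15.000).
Solving J·Δ = −F gives Δ = (0.933, 3.400).
Then the next iterate is (x, y)₁ = (1.933, 4.900).
Re-evaluating at (1.933, 4.900): F = (23.58058, 4.60442), so ‖F‖₂ = 24.026.

24.026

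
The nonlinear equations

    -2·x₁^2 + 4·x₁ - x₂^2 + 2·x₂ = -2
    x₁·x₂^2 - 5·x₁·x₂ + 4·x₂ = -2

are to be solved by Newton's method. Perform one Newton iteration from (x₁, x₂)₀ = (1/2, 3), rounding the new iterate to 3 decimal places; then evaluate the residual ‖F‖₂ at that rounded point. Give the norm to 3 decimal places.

26.511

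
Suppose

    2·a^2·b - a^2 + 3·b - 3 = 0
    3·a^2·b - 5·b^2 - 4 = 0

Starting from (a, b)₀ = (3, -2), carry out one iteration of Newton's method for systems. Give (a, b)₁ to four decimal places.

(1.6239, -1.3945)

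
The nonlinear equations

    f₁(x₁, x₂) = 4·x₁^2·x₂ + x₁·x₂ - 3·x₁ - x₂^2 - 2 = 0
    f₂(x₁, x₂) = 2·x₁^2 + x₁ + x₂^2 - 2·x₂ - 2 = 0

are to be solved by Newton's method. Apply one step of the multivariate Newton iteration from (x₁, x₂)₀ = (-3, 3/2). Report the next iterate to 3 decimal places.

At (-3, 3/2): F = (54.250, 12.250).
Jacobian J = [[8·x₁·x₂ + x₂ - 3, 4·x₁^2 + x₁ - 2·x₂], [4·x₁ + 1, 2·x₂ - 2]].
At the point, J = [[-37.500, 30.000], [-11.000, 1.000]] (det J = 292.500).
Solving J·Δ = −F gives Δ = (1.071, -0.470).
Then the next iterate is (x₁, x₂)₁ = (-1.929, 1.030).

(-1.929, 1.030)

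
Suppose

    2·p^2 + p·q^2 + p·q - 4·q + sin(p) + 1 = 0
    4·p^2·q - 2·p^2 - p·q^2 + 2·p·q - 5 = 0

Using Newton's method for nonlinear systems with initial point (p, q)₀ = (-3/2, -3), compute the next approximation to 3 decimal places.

At (-3/2, -3): F = (7.50251, -14.000).
Jacobian J = [[4·p + q^2 + q + cos(p), 2·p·q + p - 4], [8·p·q - 4·p - q^2 + 2·q, 4·p^2 - 2·p·q + 2·p]].
At the point, J = [[0.07074, 3.500], [27.000, -3.000]] (det J = -94.71221).
Solving J·Δ = −F gives Δ = (0.280, -2.149).
Then the next iterate is (p, q)₁ = (-1.220, -5.149).

(-1.220, -5.149)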